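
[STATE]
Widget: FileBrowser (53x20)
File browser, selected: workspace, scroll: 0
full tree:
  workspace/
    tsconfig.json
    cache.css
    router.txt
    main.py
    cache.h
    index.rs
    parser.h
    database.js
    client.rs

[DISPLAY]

> [-] workspace/                                     
    tsconfig.json                                    
    cache.css                                        
    router.txt                                       
    main.py                                          
    cache.h                                          
    index.rs                                         
    parser.h                                         
    database.js                                      
    client.rs                                        
                                                     
                                                     
                                                     
                                                     
                                                     
                                                     
                                                     
                                                     
                                                     
                                                     


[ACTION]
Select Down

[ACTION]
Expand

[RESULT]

  [-] workspace/                                     
  > tsconfig.json                                    
    cache.css                                        
    router.txt                                       
    main.py                                          
    cache.h                                          
    index.rs                                         
    parser.h                                         
    database.js                                      
    client.rs                                        
                                                     
                                                     
                                                     
                                                     
                                                     
                                                     
                                                     
                                                     
                                                     
                                                     


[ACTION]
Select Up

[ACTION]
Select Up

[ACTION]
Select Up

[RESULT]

> [-] workspace/                                     
    tsconfig.json                                    
    cache.css                                        
    router.txt                                       
    main.py                                          
    cache.h                                          
    index.rs                                         
    parser.h                                         
    database.js                                      
    client.rs                                        
                                                     
                                                     
                                                     
                                                     
                                                     
                                                     
                                                     
                                                     
                                                     
                                                     


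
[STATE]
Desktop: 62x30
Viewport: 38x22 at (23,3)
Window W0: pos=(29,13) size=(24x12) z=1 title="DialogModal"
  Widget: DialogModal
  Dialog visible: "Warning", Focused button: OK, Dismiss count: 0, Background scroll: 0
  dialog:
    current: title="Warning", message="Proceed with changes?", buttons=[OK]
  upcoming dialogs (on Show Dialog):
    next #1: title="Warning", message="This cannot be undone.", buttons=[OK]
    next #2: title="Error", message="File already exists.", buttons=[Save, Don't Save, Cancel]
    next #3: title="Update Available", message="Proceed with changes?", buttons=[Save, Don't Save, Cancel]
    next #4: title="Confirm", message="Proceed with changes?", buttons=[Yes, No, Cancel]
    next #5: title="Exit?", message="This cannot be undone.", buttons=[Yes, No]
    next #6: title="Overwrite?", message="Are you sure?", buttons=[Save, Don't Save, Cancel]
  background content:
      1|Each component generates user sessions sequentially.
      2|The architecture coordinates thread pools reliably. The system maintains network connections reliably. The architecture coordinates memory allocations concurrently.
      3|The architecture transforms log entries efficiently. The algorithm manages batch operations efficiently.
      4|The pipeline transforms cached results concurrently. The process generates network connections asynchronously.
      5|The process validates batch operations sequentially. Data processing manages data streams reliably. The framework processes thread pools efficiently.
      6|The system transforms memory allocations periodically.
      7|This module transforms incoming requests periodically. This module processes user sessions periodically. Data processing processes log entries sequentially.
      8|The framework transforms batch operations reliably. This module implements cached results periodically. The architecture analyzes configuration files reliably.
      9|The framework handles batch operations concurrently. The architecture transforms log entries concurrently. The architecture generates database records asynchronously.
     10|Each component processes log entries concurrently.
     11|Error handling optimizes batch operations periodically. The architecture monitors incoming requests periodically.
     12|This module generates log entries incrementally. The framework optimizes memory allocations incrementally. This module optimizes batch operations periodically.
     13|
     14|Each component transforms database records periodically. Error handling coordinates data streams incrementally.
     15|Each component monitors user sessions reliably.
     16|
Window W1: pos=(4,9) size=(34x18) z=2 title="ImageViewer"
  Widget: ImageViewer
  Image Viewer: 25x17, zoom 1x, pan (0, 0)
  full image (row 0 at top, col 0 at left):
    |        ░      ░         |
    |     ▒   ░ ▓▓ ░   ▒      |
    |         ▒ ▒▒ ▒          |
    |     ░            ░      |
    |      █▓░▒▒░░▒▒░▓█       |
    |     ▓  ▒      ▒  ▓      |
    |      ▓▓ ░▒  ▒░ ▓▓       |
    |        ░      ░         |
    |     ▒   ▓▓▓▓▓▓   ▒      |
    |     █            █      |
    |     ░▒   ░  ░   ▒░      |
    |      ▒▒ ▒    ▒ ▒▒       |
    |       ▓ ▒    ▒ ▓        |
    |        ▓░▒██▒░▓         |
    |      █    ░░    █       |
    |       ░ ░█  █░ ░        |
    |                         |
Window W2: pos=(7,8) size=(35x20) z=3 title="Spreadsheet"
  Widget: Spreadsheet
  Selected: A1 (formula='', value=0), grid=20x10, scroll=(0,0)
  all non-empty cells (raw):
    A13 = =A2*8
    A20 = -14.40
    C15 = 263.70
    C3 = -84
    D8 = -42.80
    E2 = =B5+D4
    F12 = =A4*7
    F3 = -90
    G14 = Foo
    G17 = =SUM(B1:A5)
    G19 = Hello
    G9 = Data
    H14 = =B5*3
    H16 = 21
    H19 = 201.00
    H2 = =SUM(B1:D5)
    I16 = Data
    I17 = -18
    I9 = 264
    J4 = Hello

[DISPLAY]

                                      
                                      
                                      
                                      
                                      
━━━━━━━━━━━━━━━━━━┓                   
                  ┃                   
──────────────────┨                   
                  ┃                   
B       C       D ┃                   
------------------┃━━━━━━━━━━┓        
    0       0     ┃          ┃        
    0       0     ┃──────────┨        
    0     -84     ┃nt generat┃        
    0       0     ┃───────┐rd┃        
    0       0     ┃ng     │ns┃        
    0       0     ┃ith cha│rm┃        
    0       0     ┃]      │s ┃        
    0       0  -42┃───────┘s ┃        
    0       0     ┃transforms┃        
    0       0     ┃k transfor┃        
    0       0     ┃━━━━━━━━━━┛        


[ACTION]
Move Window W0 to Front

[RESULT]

                                      
                                      
                                      
                                      
                                      
━━━━━━━━━━━━━━━━━━┓                   
                  ┃                   
──────────────────┨                   
                  ┃                   
B       C       D ┃                   
------┏━━━━━━━━━━━━━━━━━━━━━━┓        
    0 ┃ DialogModal          ┃        
    0 ┠──────────────────────┨        
    0 ┃Each component generat┃        
    0 ┃Th┌────────────────┐rd┃        
    0 ┃Th│    Warning     │ns┃        
    0 ┃Th│Proceed with cha│rm┃        
    0 ┃Th│      [OK]      │s ┃        
    0 ┃Th└────────────────┘s ┃        
    0 ┃This module transforms┃        
    0 ┃The framework transfor┃        
    0 ┗━━━━━━━━━━━━━━━━━━━━━━┛        


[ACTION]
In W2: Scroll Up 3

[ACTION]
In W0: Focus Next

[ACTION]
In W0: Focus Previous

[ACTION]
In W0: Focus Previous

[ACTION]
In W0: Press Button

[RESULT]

                                      
                                      
                                      
                                      
                                      
━━━━━━━━━━━━━━━━━━┓                   
                  ┃                   
──────────────────┨                   
                  ┃                   
B       C       D ┃                   
------┏━━━━━━━━━━━━━━━━━━━━━━┓        
    0 ┃ DialogModal          ┃        
    0 ┠──────────────────────┨        
    0 ┃Each component generat┃        
    0 ┃The architecture coord┃        
    0 ┃The architecture trans┃        
    0 ┃The pipeline transform┃        
    0 ┃The process validates ┃        
    0 ┃The system transforms ┃        
    0 ┃This module transforms┃        
    0 ┃The framework transfor┃        
    0 ┗━━━━━━━━━━━━━━━━━━━━━━┛        


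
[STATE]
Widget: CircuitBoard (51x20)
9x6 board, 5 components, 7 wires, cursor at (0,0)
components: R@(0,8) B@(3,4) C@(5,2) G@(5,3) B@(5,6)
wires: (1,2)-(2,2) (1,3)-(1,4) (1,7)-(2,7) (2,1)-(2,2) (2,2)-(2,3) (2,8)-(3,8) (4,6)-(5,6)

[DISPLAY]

   0 1 2 3 4 5 6 7 8                               
0  [.]                              R              
                                                   
1           ·   · ─ ·           ·                  
            │                   │                  
2       · ─ · ─ ·               ·   ·              
                                    │              
3                   B               ·              
                                                   
4                           ·                      
                            │                      
5           C   G           B                      
Cursor: (0,0)                                      
                                                   
                                                   
                                                   
                                                   
                                                   
                                                   
                                                   


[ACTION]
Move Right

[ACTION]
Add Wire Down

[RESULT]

   0 1 2 3 4 5 6 7 8                               
0      [.]                          R              
        │                                          
1       ·   ·   · ─ ·           ·                  
            │                   │                  
2       · ─ · ─ ·               ·   ·              
                                    │              
3                   B               ·              
                                                   
4                           ·                      
                            │                      
5           C   G           B                      
Cursor: (0,1)                                      
                                                   
                                                   
                                                   
                                                   
                                                   
                                                   
                                                   


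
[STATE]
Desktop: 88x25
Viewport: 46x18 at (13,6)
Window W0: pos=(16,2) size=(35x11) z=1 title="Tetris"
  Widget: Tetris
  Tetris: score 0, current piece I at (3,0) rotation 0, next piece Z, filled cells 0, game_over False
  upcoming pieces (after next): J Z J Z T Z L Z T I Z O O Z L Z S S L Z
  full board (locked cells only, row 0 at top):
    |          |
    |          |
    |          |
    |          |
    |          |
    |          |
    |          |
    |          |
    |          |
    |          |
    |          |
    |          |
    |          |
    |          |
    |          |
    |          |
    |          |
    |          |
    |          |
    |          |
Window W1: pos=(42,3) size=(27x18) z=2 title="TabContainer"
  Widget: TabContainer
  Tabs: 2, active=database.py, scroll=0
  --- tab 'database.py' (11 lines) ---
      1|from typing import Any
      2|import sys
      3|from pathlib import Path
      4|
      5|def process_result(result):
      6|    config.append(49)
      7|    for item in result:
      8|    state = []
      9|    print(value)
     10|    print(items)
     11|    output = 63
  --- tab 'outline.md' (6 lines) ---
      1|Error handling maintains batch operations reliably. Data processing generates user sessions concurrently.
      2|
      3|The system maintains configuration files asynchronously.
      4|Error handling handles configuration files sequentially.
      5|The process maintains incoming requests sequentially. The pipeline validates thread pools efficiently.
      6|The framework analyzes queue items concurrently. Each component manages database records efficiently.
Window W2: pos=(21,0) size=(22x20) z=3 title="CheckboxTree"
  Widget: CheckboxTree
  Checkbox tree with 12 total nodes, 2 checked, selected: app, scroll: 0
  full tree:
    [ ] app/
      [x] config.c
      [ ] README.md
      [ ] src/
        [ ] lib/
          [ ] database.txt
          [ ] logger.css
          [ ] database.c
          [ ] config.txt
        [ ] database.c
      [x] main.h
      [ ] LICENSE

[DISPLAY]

   ┃    ┃   [ ] src/         ┃[database.py]│ o
   ┃    ┃     [ ] lib/       ┃────────────────
   ┃    ┃       [ ] database.┃from typing impo
   ┃    ┃       [ ] logger.cs┃import sys      
   ┃    ┃       [ ] database.┃from pathlib imp
   ┃    ┃       [ ] config.tx┃                
   ┗━━━━┃     [ ] database.c ┃def process_resu
        ┃   [x] main.h       ┃    config.appen
        ┃   [ ] LICENSE      ┃    for item in 
        ┃                    ┃    state = []  
        ┃                    ┃    print(value)
        ┃                    ┃    print(items)
        ┃                    ┃    output = 63 
        ┗━━━━━━━━━━━━━━━━━━━━┛                
                             ┗━━━━━━━━━━━━━━━━
                                              
                                              
                                              


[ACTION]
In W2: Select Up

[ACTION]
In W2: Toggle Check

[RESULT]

   ┃    ┃   [x] src/         ┃[database.py]│ o
   ┃    ┃     [x] lib/       ┃────────────────
   ┃    ┃       [x] database.┃from typing impo
   ┃    ┃       [x] logger.cs┃import sys      
   ┃    ┃       [x] database.┃from pathlib imp
   ┃    ┃       [x] config.tx┃                
   ┗━━━━┃     [x] database.c ┃def process_resu
        ┃   [x] main.h       ┃    config.appen
        ┃   [x] LICENSE      ┃    for item in 
        ┃                    ┃    state = []  
        ┃                    ┃    print(value)
        ┃                    ┃    print(items)
        ┃                    ┃    output = 63 
        ┗━━━━━━━━━━━━━━━━━━━━┛                
                             ┗━━━━━━━━━━━━━━━━
                                              
                                              
                                              


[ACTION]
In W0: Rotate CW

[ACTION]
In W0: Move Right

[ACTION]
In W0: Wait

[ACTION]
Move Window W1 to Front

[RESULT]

   ┃    ┃   [x] src/         ┃[database.py]│ o
   ┃    ┃     [x] lib/       ┃────────────────
   ┃    ┃       [x] database.┃from typing impo
   ┃    ┃       [x] logger.cs┃import sys      
   ┃    ┃       [x] database.┃from pathlib imp
   ┃    ┃       [x] config.tx┃                
   ┗━━━━┃     [x] database.c ┃def process_resu
        ┃   [x] main.h       ┃    config.appen
        ┃   [x] LICENSE      ┃    for item in 
        ┃                    ┃    state = []  
        ┃                    ┃    print(value)
        ┃                    ┃    print(items)
        ┃                    ┃    output = 63 
        ┗━━━━━━━━━━━━━━━━━━━━┃                
                             ┗━━━━━━━━━━━━━━━━
                                              
                                              
                                              


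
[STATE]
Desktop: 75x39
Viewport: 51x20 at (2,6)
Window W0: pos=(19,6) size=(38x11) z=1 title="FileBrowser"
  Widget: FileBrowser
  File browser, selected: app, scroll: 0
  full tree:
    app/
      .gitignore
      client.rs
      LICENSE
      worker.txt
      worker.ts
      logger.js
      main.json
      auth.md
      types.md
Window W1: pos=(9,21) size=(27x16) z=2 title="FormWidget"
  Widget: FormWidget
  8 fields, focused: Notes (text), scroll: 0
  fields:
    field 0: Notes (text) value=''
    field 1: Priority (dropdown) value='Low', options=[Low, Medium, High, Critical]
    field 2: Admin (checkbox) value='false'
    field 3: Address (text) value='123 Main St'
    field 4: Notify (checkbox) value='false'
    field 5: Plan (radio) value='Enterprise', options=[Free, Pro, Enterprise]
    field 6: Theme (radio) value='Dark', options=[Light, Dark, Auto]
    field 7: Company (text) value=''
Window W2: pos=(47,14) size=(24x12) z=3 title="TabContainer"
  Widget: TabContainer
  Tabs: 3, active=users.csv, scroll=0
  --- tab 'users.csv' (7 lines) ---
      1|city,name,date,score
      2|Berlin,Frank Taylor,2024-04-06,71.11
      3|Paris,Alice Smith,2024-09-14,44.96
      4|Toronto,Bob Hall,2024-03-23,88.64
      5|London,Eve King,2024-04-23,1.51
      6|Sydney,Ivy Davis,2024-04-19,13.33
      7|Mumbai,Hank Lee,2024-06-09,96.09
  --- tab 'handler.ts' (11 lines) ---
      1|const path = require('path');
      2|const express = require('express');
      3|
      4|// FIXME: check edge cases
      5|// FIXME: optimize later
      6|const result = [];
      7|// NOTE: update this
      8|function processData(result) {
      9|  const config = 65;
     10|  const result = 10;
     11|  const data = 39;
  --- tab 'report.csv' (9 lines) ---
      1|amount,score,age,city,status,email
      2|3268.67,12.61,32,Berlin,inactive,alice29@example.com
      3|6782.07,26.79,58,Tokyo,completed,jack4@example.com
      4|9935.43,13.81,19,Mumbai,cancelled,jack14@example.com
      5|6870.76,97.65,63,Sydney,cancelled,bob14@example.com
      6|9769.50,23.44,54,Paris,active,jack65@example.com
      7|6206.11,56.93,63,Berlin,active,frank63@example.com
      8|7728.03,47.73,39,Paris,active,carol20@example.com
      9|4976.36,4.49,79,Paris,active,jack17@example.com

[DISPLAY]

                 ┏━━━━━━━━━━━━━━━━━━━━━━━━━━━━━━━━━
                 ┃ FileBrowser                     
                 ┠─────────────────────────────────
                 ┃> [-] app/                       
                 ┃    .gitignore                   
                 ┃    client.rs                    
                 ┃    LICENSE                      
                 ┃    worker.txt                   
                 ┃    worker.ts              ┏━━━━━
                 ┃    logger.js              ┃ TabC
                 ┗━━━━━━━━━━━━━━━━━━━━━━━━━━━┠─────
                                             ┃[user
                                             ┃─────
                                             ┃city,
                                             ┃Berli
       ┏━━━━━━━━━━━━━━━━━━━━━━━━━┓           ┃Paris
       ┃ FormWidget              ┃           ┃Toron
       ┠─────────────────────────┨           ┃Londo
       ┃> Notes:      [         ]┃           ┃Sydne
       ┃  Priority:   [Low     ▼]┃           ┗━━━━━


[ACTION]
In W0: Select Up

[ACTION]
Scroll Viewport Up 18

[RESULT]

                                                   
                                                   
                                                   
                                                   
                                                   
                                                   
                 ┏━━━━━━━━━━━━━━━━━━━━━━━━━━━━━━━━━
                 ┃ FileBrowser                     
                 ┠─────────────────────────────────
                 ┃> [-] app/                       
                 ┃    .gitignore                   
                 ┃    client.rs                    
                 ┃    LICENSE                      
                 ┃    worker.txt                   
                 ┃    worker.ts              ┏━━━━━
                 ┃    logger.js              ┃ TabC
                 ┗━━━━━━━━━━━━━━━━━━━━━━━━━━━┠─────
                                             ┃[user
                                             ┃─────
                                             ┃city,


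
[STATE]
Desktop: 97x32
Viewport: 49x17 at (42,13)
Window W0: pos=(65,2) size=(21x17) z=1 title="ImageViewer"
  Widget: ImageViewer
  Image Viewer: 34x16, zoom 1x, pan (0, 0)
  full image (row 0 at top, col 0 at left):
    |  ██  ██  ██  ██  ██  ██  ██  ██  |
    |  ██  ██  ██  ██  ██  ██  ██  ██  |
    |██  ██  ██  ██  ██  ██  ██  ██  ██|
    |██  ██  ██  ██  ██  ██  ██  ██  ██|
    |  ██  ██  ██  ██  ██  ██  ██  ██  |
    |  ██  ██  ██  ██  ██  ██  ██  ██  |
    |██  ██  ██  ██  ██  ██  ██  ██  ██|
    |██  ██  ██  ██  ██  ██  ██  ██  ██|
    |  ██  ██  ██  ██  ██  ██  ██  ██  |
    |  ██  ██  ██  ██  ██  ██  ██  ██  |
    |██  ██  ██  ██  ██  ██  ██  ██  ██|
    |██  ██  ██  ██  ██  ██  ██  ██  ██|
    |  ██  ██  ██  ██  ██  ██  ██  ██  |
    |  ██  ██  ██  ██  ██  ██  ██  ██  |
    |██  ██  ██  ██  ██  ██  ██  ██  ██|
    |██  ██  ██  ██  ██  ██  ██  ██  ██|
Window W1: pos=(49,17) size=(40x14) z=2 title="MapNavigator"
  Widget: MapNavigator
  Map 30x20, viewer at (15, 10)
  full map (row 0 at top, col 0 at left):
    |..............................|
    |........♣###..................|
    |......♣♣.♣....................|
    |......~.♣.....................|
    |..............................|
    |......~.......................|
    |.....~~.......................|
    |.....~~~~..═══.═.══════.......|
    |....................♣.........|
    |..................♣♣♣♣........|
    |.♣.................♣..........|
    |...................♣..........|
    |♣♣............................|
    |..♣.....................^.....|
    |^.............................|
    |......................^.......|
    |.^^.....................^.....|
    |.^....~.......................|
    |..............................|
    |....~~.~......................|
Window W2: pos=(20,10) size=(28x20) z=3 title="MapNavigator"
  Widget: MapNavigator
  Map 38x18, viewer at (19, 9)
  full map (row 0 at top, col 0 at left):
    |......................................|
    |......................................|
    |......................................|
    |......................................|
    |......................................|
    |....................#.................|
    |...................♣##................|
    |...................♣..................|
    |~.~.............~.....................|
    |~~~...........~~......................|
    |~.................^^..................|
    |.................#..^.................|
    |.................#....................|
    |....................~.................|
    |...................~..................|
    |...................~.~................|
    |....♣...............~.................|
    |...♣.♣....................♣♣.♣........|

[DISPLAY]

.....┃                 ┃  ██  ██  ██  ██  █┃     
.....┃                 ┃  ██  ██  ██  ██  █┃     
.....┃                 ┃██  ██  ██  ██  ██ ┃     
.....┃                 ┃██  ██  ██  ██  ██ ┃     
.....┃ ┏━━━━━━━━━━━━━━━━━━━━━━━━━━━━━━━━━━━━━━┓  
.....┃ ┃ MapNavigator                         ┃  
.....┃ ┠──────────────────────────────────────┨  
.....┃ ┃    ......~.......................    ┃  
.....┃ ┃    .....~~.......................    ┃  
.....┃ ┃    .....~~~~..═══.═.══════.......    ┃  
.....┃ ┃    ....................♣.........    ┃  
.....┃ ┃    ..................♣♣♣♣........    ┃  
.....┃ ┃    .♣.............@...♣..........    ┃  
.....┃ ┃    ...................♣..........    ┃  
.....┃ ┃    ♣♣............................    ┃  
.....┃ ┃    ..♣.....................^.....    ┃  
━━━━━┛ ┃    ^.............................    ┃  


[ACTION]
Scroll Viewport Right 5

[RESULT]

┃                 ┃  ██  ██  ██  ██  █┃          
┃                 ┃  ██  ██  ██  ██  █┃          
┃                 ┃██  ██  ██  ██  ██ ┃          
┃                 ┃██  ██  ██  ██  ██ ┃          
┃ ┏━━━━━━━━━━━━━━━━━━━━━━━━━━━━━━━━━━━━━━┓       
┃ ┃ MapNavigator                         ┃       
┃ ┠──────────────────────────────────────┨       
┃ ┃    ......~.......................    ┃       
┃ ┃    .....~~.......................    ┃       
┃ ┃    .....~~~~..═══.═.══════.......    ┃       
┃ ┃    ....................♣.........    ┃       
┃ ┃    ..................♣♣♣♣........    ┃       
┃ ┃    .♣.............@...♣..........    ┃       
┃ ┃    ...................♣..........    ┃       
┃ ┃    ♣♣............................    ┃       
┃ ┃    ..♣.....................^.....    ┃       
┛ ┃    ^.............................    ┃       


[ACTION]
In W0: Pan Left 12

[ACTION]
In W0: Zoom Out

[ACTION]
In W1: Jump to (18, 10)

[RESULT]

┃                 ┃  ██  ██  ██  ██  █┃          
┃                 ┃  ██  ██  ██  ██  █┃          
┃                 ┃██  ██  ██  ██  ██ ┃          
┃                 ┃██  ██  ██  ██  ██ ┃          
┃ ┏━━━━━━━━━━━━━━━━━━━━━━━━━━━━━━━━━━━━━━┓       
┃ ┃ MapNavigator                         ┃       
┃ ┠──────────────────────────────────────┨       
┃ ┃ ......~.......................       ┃       
┃ ┃ .....~~.......................       ┃       
┃ ┃ .....~~~~..═══.═.══════.......       ┃       
┃ ┃ ....................♣.........       ┃       
┃ ┃ ..................♣♣♣♣........       ┃       
┃ ┃ .♣................@♣..........       ┃       
┃ ┃ ...................♣..........       ┃       
┃ ┃ ♣♣............................       ┃       
┃ ┃ ..♣.....................^.....       ┃       
┛ ┃ ^.............................       ┃       


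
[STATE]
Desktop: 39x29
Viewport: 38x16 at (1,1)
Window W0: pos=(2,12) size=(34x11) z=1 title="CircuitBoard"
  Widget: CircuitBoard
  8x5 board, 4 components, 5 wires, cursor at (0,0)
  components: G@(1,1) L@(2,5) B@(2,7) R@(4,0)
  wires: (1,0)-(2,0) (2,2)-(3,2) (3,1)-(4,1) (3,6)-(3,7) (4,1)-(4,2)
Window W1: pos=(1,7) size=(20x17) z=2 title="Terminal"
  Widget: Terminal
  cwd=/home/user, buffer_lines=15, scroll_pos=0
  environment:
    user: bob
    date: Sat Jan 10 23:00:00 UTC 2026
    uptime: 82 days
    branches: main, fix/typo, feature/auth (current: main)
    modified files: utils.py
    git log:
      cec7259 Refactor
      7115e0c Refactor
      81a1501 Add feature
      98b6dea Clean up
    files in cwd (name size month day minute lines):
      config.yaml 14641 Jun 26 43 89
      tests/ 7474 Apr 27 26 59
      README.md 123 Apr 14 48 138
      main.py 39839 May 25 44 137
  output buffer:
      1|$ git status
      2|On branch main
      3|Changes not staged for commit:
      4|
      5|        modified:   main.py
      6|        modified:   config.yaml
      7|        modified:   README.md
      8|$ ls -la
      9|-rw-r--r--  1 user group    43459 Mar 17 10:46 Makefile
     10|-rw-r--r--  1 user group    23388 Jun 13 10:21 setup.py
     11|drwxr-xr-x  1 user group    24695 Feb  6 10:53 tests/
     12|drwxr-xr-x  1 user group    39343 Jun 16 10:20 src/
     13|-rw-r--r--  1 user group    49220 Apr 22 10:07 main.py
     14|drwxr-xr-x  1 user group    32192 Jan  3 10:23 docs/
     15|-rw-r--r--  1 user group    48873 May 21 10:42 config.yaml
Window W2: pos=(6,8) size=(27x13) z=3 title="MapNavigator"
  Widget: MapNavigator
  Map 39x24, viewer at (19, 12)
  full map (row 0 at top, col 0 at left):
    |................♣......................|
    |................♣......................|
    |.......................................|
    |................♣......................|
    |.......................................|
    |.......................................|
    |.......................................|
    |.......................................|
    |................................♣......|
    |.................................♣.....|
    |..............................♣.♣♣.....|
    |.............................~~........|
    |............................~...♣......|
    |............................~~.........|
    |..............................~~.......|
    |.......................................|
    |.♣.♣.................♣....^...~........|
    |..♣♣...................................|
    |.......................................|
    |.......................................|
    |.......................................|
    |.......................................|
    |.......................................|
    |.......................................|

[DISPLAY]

                                      
                                      
                                      
                                      
                                      
                                      
┏━━━━━━━━━━━━━━━━━━┓                  
┃ Ter┏━━━━━━━━━━━━━━━━━━━━━━━━━┓      
┠────┃ MapNavigator            ┃      
┃$ gi┠─────────────────────────┨      
┃On b┃.........................┃      
┃Chan┃.........................┃━━┓   
┃    ┃.......................♣.┃  ┃   
┃    ┃......................~~.┃──┨   
┃    ┃............@........~...┃  ┃   
┃    ┃.....................~~..┃  ┃   


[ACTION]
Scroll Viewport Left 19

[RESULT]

                                      
                                      
                                      
                                      
                                      
                                      
 ┏━━━━━━━━━━━━━━━━━━┓                 
 ┃ Ter┏━━━━━━━━━━━━━━━━━━━━━━━━━┓     
 ┠────┃ MapNavigator            ┃     
 ┃$ gi┠─────────────────────────┨     
 ┃On b┃.........................┃     
 ┃Chan┃.........................┃━━┓  
 ┃    ┃.......................♣.┃  ┃  
 ┃    ┃......................~~.┃──┨  
 ┃    ┃............@........~...┃  ┃  
 ┃    ┃.....................~~..┃  ┃  


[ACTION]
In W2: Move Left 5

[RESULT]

                                      
                                      
                                      
                                      
                                      
                                      
 ┏━━━━━━━━━━━━━━━━━━┓                 
 ┃ Ter┏━━━━━━━━━━━━━━━━━━━━━━━━━┓     
 ┠────┃ MapNavigator            ┃     
 ┃$ gi┠─────────────────────────┨     
 ┃On b┃.........................┃     
 ┃Chan┃.........................┃━━┓  
 ┃    ┃.........................┃  ┃  
 ┃    ┃.........................┃──┨  
 ┃    ┃............@............┃  ┃  
 ┃    ┃.........................┃  ┃  


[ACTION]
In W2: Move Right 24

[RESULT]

                                      
                                      
                                      
                                      
                                      
                                      
 ┏━━━━━━━━━━━━━━━━━━┓                 
 ┃ Ter┏━━━━━━━━━━━━━━━━━━━━━━━━━┓     
 ┠────┃ MapNavigator            ┃     
 ┃$ gi┠─────────────────────────┨     
 ┃On b┃......♣......            ┃     
 ┃Chan┃.......♣.....            ┃━━┓  
 ┃    ┃....♣.♣♣.....            ┃  ┃  
 ┃    ┃...~~........            ┃──┨  
 ┃    ┃..~...♣.....@            ┃  ┃  
 ┃    ┃..~~.........            ┃  ┃  


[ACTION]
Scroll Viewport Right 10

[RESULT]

                                      
                                      
                                      
                                      
                                      
                                      
┏━━━━━━━━━━━━━━━━━━┓                  
┃ Ter┏━━━━━━━━━━━━━━━━━━━━━━━━━┓      
┠────┃ MapNavigator            ┃      
┃$ gi┠─────────────────────────┨      
┃On b┃......♣......            ┃      
┃Chan┃.......♣.....            ┃━━┓   
┃    ┃....♣.♣♣.....            ┃  ┃   
┃    ┃...~~........            ┃──┨   
┃    ┃..~...♣.....@            ┃  ┃   
┃    ┃..~~.........            ┃  ┃   


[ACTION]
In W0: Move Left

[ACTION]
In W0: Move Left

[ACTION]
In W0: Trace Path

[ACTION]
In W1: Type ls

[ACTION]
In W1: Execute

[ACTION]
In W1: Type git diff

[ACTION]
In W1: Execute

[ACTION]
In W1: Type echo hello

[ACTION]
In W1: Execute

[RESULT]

                                      
                                      
                                      
                                      
                                      
                                      
┏━━━━━━━━━━━━━━━━━━┓                  
┃ Ter┏━━━━━━━━━━━━━━━━━━━━━━━━━┓      
┠────┃ MapNavigator            ┃      
┃-rw-┠─────────────────────────┨      
┃$ ls┃......♣......            ┃      
┃conf┃.......♣.....            ┃━━┓   
┃$ gi┃....♣.♣♣.....            ┃  ┃   
┃diff┃...~~........            ┃──┨   
┃--- ┃..~...♣.....@            ┃  ┃   
┃+++ ┃..~~.........            ┃  ┃   


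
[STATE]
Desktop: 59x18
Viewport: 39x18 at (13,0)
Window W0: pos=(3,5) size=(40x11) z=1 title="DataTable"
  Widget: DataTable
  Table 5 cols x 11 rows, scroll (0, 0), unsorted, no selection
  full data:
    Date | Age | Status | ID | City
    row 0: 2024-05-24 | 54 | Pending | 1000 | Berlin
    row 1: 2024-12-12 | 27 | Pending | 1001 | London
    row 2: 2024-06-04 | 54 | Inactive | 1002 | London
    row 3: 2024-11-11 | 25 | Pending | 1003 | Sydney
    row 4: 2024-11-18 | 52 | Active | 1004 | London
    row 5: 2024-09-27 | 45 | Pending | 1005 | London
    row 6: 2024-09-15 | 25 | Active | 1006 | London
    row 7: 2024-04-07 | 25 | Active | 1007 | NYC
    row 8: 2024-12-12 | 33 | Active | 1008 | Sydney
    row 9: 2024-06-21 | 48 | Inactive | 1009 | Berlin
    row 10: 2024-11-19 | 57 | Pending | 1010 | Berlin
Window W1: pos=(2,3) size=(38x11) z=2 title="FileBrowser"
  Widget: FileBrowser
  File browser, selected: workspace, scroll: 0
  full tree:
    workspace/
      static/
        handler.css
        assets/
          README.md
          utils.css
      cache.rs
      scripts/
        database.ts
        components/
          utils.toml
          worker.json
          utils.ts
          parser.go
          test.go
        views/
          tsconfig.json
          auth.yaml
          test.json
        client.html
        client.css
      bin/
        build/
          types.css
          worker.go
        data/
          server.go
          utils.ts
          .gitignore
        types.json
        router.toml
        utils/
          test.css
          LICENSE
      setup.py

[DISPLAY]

                                       
                                       
                                       
━━━━━━━━━━━━━━━━━━━━━━━━━━┓            
er                        ┃            
──────────────────────────┨━━┓         
space/                    ┃  ┃         
atic/                     ┃──┨         
rs                        ┃  ┃         
ripts/                    ┃  ┃         
n/                        ┃  ┃         
py                        ┃  ┃         
                          ┃  ┃         
━━━━━━━━━━━━━━━━━━━━━━━━━━┛  ┃         
8│52 │Active  │1004│London   ┃         
━━━━━━━━━━━━━━━━━━━━━━━━━━━━━┛         
                                       
                                       


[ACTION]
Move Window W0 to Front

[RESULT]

                                       
                                       
                                       
━━━━━━━━━━━━━━━━━━━━━━━━━━┓            
er                        ┃            
━━━━━━━━━━━━━━━━━━━━━━━━━━━━━┓         
e                            ┃         
─────────────────────────────┨         
 │Age│Status  │ID  │City     ┃         
─┼───┼────────┼────┼──────   ┃         
4│54 │Pending │1000│Berlin   ┃         
2│27 │Pending │1001│London   ┃         
4│54 │Inactive│1002│London   ┃         
1│25 │Pending │1003│Sydney   ┃         
8│52 │Active  │1004│London   ┃         
━━━━━━━━━━━━━━━━━━━━━━━━━━━━━┛         
                                       
                                       


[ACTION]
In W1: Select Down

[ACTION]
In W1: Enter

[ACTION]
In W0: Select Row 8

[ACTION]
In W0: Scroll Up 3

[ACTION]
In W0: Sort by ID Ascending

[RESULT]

                                       
                                       
                                       
━━━━━━━━━━━━━━━━━━━━━━━━━━┓            
er                        ┃            
━━━━━━━━━━━━━━━━━━━━━━━━━━━━━┓         
e                            ┃         
─────────────────────────────┨         
 │Age│Status  │ID ▲│City     ┃         
─┼───┼────────┼────┼──────   ┃         
4│54 │Pending │1000│Berlin   ┃         
2│27 │Pending │1001│London   ┃         
4│54 │Inactive│1002│London   ┃         
1│25 │Pending │1003│Sydney   ┃         
8│52 │Active  │1004│London   ┃         
━━━━━━━━━━━━━━━━━━━━━━━━━━━━━┛         
                                       
                                       
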